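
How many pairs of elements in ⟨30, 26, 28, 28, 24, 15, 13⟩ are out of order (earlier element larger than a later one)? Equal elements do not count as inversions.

18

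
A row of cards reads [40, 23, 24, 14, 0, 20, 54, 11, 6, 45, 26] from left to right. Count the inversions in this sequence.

Count, for each position, how many later elements it exceeds:
40: 8
23: 5
24: 5
14: 3
0: 0
20: 2
54: 4
11: 1
6: 0
45: 1
26: 0
Sum: 8 + 5 + 5 + 3 + 0 + 2 + 4 + 1 + 0 + 1 + 0 = 29

Inversions: 29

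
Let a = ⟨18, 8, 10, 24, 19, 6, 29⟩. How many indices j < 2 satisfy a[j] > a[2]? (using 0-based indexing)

The element at index 2 is 10.
Elements before it: 18, 8
Those larger than 10: 18

1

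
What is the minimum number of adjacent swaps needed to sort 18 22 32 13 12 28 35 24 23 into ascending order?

There are 15 swaps.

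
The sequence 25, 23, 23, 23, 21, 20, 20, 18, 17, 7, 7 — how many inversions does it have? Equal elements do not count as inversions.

50 out-of-order pairs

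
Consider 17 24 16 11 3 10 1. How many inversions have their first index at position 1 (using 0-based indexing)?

5 such elements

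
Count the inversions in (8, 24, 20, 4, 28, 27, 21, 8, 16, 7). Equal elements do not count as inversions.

26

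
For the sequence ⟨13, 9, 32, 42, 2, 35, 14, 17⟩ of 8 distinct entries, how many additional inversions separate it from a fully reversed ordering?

16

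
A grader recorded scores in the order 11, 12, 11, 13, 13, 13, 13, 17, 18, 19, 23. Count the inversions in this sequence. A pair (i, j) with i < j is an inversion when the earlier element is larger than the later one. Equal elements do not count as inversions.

1

For each element, count later entries that are smaller:
11: 0
12: 1
11: 0
13: 0
13: 0
13: 0
13: 0
17: 0
18: 0
19: 0
23: 0
Sum: 0 + 1 + 0 + 0 + 0 + 0 + 0 + 0 + 0 + 0 + 0 = 1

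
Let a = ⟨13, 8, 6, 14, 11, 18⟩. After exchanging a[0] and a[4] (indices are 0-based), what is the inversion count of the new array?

4

Positions 0 and 4 hold 13 and 11; after swapping, the array is [11, 8, 6, 14, 13, 18].
Sweep left to right; for each value list the smaller values that follow it:
11 → 8, 6 → 2
8 → 6 → 1
6 → none → 0
14 → 13 → 1
13 → none → 0
18 → none → 0
Sum: 2 + 1 + 0 + 1 + 0 + 0 = 4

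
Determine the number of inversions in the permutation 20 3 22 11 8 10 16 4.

Inversions: 17

For each element, count later entries that are smaller:
20: 6
3: 0
22: 5
11: 3
8: 1
10: 1
16: 1
4: 0
Sum: 6 + 0 + 5 + 3 + 1 + 1 + 1 + 0 = 17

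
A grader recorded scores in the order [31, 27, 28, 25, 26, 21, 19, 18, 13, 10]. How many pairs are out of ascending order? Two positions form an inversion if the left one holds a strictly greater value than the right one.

43

Sweep left to right; for each value list the smaller values that follow it:
31 → 27, 28, 25, 26, 21, 19, 18, 13, 10 → 9
27 → 25, 26, 21, 19, 18, 13, 10 → 7
28 → 25, 26, 21, 19, 18, 13, 10 → 7
25 → 21, 19, 18, 13, 10 → 5
26 → 21, 19, 18, 13, 10 → 5
21 → 19, 18, 13, 10 → 4
19 → 18, 13, 10 → 3
18 → 13, 10 → 2
13 → 10 → 1
10 → none → 0
Sum: 9 + 7 + 7 + 5 + 5 + 4 + 3 + 2 + 1 + 0 = 43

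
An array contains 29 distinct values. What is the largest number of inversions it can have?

406

The maximum occurs when the array is in strictly decreasing order: every one of the C(29, 2) pairs is inverted.
C(29, 2) = 29·28/2 = 406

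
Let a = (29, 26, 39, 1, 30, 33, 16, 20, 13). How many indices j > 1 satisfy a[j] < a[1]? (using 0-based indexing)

The element at index 1 is 26.
Elements after it: 39, 1, 30, 33, 16, 20, 13
Those smaller than 26: 1, 16, 20, 13

4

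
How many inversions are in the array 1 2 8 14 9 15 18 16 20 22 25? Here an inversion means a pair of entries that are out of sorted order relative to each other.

2 inversions

Count, for each position, how many later elements it exceeds:
1 → none → 0
2 → none → 0
8 → none → 0
14 → 9 → 1
9 → none → 0
15 → none → 0
18 → 16 → 1
16 → none → 0
20 → none → 0
22 → none → 0
25 → none → 0
Sum: 0 + 0 + 0 + 1 + 0 + 0 + 1 + 0 + 0 + 0 + 0 = 2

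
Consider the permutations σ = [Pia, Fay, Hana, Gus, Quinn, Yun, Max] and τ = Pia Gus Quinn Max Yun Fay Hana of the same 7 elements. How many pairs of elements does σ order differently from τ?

Assign each item its position (1..7) in the first ordering, then rewrite the second ordering as that position sequence:
positions: Pia→1, Fay→2, Hana→3, Gus→4, Quinn→5, Yun→6, Max→7
second ordering as positions: [1, 4, 5, 7, 6, 2, 3]
Discordant pairs = inversions in this position sequence.
1: 0
4: 2, 3 → 2
5: 2, 3 → 2
7: 6, 2, 3 → 3
6: 2, 3 → 2
2: 0
3: 0
Total: 0 + 2 + 2 + 3 + 2 + 0 + 0 = 9

9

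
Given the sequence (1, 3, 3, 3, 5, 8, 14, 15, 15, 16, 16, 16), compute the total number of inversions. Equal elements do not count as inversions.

0

For each element, count later entries that are smaller:
1 → none → 0
3 → none → 0
3 → none → 0
3 → none → 0
5 → none → 0
8 → none → 0
14 → none → 0
15 → none → 0
15 → none → 0
16 → none → 0
16 → none → 0
16 → none → 0
Sum: 0 + 0 + 0 + 0 + 0 + 0 + 0 + 0 + 0 + 0 + 0 + 0 = 0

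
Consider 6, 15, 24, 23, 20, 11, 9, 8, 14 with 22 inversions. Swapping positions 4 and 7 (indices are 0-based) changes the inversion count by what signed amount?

-5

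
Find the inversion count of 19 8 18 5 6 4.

There are 13 inversions.

Sweep left to right; for each value list the smaller values that follow it:
19: 5
8: 3
18: 3
5: 1
6: 1
4: 0
Sum: 5 + 3 + 3 + 1 + 1 + 0 = 13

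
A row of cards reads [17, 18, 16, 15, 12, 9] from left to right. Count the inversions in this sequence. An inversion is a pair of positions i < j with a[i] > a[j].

14 inversions

Count, for each position, how many later elements it exceeds:
17 → 16, 15, 12, 9 → 4
18 → 16, 15, 12, 9 → 4
16 → 15, 12, 9 → 3
15 → 12, 9 → 2
12 → 9 → 1
9 → none → 0
Sum: 4 + 4 + 3 + 2 + 1 + 0 = 14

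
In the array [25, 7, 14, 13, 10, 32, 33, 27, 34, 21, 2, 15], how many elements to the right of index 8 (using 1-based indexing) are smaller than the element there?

3 such elements

The element at index 8 is 27.
Elements after it: 34, 21, 2, 15
Those smaller than 27: 21, 2, 15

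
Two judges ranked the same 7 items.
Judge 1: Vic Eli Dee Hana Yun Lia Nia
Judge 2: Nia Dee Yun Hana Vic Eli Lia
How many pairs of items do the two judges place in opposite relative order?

13

Assign each item its position (1..7) in the first ordering, then rewrite the second ordering as that position sequence:
positions: Vic→1, Eli→2, Dee→3, Hana→4, Yun→5, Lia→6, Nia→7
second ordering as positions: [7, 3, 5, 4, 1, 2, 6]
Discordant pairs = inversions in this position sequence.
7: 3, 5, 4, 1, 2, 6 → 6
3: 1, 2 → 2
5: 4, 1, 2 → 3
4: 1, 2 → 2
1: 0
2: 0
6: 0
Total: 6 + 2 + 3 + 2 + 0 + 0 + 0 = 13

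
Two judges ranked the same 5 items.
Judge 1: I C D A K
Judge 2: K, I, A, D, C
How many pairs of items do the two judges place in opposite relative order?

Assign each item its position (1..5) in the first ordering, then rewrite the second ordering as that position sequence:
positions: I→1, C→2, D→3, A→4, K→5
second ordering as positions: [5, 1, 4, 3, 2]
Discordant pairs = inversions in this position sequence.
5: 1, 4, 3, 2 → 4
1: 0
4: 3, 2 → 2
3: 2 → 1
2: 0
Total: 4 + 0 + 2 + 1 + 0 = 7

7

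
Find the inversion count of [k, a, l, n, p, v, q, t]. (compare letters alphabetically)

Inversions: 3

Count, for each position, how many later elements it exceeds:
k: 1
a: 0
l: 0
n: 0
p: 0
v: 2
q: 0
t: 0
Sum: 1 + 0 + 0 + 0 + 0 + 2 + 0 + 0 = 3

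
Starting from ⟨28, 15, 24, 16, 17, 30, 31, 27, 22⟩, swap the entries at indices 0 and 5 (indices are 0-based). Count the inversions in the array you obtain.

15 inversions

Positions 0 and 5 hold 28 and 30; after swapping, the array is [30, 15, 24, 16, 17, 28, 31, 27, 22].
Sweep left to right; for each value list the smaller values that follow it:
30: 7
15: 0
24: 3
16: 0
17: 0
28: 2
31: 2
27: 1
22: 0
Sum: 7 + 0 + 3 + 0 + 0 + 2 + 2 + 1 + 0 = 15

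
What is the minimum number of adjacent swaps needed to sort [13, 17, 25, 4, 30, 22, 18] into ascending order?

Swaps: 8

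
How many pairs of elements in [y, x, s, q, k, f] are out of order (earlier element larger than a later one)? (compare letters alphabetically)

15 out-of-order pairs

Element-by-element contributions:
y: 5
x: 4
s: 3
q: 2
k: 1
f: 0
Sum: 5 + 4 + 3 + 2 + 1 + 0 = 15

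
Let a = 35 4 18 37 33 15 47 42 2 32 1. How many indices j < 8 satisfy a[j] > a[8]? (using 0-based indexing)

8

The element at index 8 is 2.
Elements before it: 35, 4, 18, 37, 33, 15, 47, 42
Those larger than 2: 35, 4, 18, 37, 33, 15, 47, 42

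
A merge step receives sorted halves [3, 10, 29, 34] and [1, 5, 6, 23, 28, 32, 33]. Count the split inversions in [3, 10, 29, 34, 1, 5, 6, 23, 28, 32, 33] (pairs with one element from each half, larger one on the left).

Split inversions: 16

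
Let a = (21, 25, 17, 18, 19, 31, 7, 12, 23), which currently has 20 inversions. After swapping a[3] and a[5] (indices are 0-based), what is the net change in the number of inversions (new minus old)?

Positions 3 and 5 hold 18 and 31; after swapping, the array is [21, 25, 17, 31, 19, 18, 7, 12, 23].
Count, for each position, how many later elements it exceeds:
21 → 17, 19, 18, 7, 12 → 5
25 → 17, 19, 18, 7, 12, 23 → 6
17 → 7, 12 → 2
31 → 19, 18, 7, 12, 23 → 5
19 → 18, 7, 12 → 3
18 → 7, 12 → 2
7 → none → 0
12 → none → 0
23 → none → 0
Sum: 5 + 6 + 2 + 5 + 3 + 2 + 0 + 0 + 0 = 23
Change: 23 − 20 = +3

+3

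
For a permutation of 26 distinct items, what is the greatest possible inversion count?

The maximum occurs when the array is in strictly decreasing order: every one of the C(26, 2) pairs is inverted.
C(26, 2) = 26·25/2 = 325

325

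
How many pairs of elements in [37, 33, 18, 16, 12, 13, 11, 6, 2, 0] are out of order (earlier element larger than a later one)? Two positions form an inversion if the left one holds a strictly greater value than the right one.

44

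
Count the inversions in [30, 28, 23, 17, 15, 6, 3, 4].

27 out-of-order pairs

Count, for each position, how many later elements it exceeds:
30 → 28, 23, 17, 15, 6, 3, 4 → 7
28 → 23, 17, 15, 6, 3, 4 → 6
23 → 17, 15, 6, 3, 4 → 5
17 → 15, 6, 3, 4 → 4
15 → 6, 3, 4 → 3
6 → 3, 4 → 2
3 → none → 0
4 → none → 0
Sum: 7 + 6 + 5 + 4 + 3 + 2 + 0 + 0 = 27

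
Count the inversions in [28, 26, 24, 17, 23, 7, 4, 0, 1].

34 inversions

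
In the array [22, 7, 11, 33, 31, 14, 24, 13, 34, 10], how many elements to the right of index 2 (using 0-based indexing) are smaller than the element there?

The element at index 2 is 11.
Elements after it: 33, 31, 14, 24, 13, 34, 10
Those smaller than 11: 10

1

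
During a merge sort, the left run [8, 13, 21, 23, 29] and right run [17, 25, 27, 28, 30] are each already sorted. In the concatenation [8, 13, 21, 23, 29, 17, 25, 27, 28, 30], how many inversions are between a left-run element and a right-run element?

Split inversions: 6

For each element r of the right run, count left-run elements greater than r:
r = 17: 21, 23, 29 → 3
r = 25: 29 → 1
r = 27: 29 → 1
r = 28: 29 → 1
r = 30: none → 0
Cross-inversions: 3 + 1 + 1 + 1 + 0 = 6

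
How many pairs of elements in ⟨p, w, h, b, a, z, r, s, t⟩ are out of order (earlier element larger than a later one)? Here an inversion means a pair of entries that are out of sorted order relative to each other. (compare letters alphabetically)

15 out-of-order pairs

For each element, count later entries that are smaller:
p → h, b, a → 3
w → h, b, a, r, s, t → 6
h → b, a → 2
b → a → 1
a → none → 0
z → r, s, t → 3
r → none → 0
s → none → 0
t → none → 0
Sum: 3 + 6 + 2 + 1 + 0 + 3 + 0 + 0 + 0 = 15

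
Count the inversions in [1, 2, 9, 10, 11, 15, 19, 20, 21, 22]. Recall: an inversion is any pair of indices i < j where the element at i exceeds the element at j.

0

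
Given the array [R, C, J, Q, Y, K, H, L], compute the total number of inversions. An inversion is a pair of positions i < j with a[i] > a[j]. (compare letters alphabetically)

Sweep left to right; for each value list the smaller values that follow it:
R → C, J, Q, K, H, L → 6
C → none → 0
J → H → 1
Q → K, H, L → 3
Y → K, H, L → 3
K → H → 1
H → none → 0
L → none → 0
Sum: 6 + 0 + 1 + 3 + 3 + 1 + 0 + 0 = 14

14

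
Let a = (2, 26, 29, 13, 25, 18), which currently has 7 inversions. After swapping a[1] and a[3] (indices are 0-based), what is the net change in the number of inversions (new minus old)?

-1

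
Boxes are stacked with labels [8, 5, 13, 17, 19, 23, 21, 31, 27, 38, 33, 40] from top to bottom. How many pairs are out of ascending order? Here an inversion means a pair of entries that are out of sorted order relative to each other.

Count, for each position, how many later elements it exceeds:
8: 1
5: 0
13: 0
17: 0
19: 0
23: 1
21: 0
31: 1
27: 0
38: 1
33: 0
40: 0
Sum: 1 + 0 + 0 + 0 + 0 + 1 + 0 + 1 + 0 + 1 + 0 + 0 = 4

4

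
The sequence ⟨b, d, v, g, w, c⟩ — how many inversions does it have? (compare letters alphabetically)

Count, for each position, how many later elements it exceeds:
b → none → 0
d → c → 1
v → g, c → 2
g → c → 1
w → c → 1
c → none → 0
Sum: 0 + 1 + 2 + 1 + 1 + 0 = 5

5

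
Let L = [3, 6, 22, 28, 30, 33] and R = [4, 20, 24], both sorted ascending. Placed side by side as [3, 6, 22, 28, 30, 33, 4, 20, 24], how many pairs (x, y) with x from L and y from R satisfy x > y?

12

Count, for every r in R, how many entries of L exceed r:
r = 4: 6, 22, 28, 30, 33 → 5
r = 20: 22, 28, 30, 33 → 4
r = 24: 28, 30, 33 → 3
Cross-inversions: 5 + 4 + 3 = 12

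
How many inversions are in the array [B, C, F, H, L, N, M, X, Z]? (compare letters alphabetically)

Element-by-element contributions:
B: 0
C: 0
F: 0
H: 0
L: 0
N: 1
M: 0
X: 0
Z: 0
Sum: 0 + 0 + 0 + 0 + 0 + 1 + 0 + 0 + 0 = 1

1 inversion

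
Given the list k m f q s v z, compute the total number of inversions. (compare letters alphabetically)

For each element, count later entries that are smaller:
k: 1
m: 1
f: 0
q: 0
s: 0
v: 0
z: 0
Sum: 1 + 1 + 0 + 0 + 0 + 0 + 0 = 2

Inversions: 2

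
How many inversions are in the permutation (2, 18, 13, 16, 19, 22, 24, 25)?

2 inversions

Sweep left to right; for each value list the smaller values that follow it:
2: 0
18: 2
13: 0
16: 0
19: 0
22: 0
24: 0
25: 0
Sum: 0 + 2 + 0 + 0 + 0 + 0 + 0 + 0 = 2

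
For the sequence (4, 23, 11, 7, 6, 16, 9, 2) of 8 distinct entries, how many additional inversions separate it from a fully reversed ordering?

Maximum inversions for 8 distinct elements is C(8, 2) = 8·7/2 = 28.
Current inversions — for each element, count later smaller elements:
4: 1
23: 6
11: 4
7: 2
6: 1
16: 2
9: 1
2: 0
Current total: 1 + 6 + 4 + 2 + 1 + 2 + 1 + 0 = 17
Shortfall: 28 − 17 = 11

11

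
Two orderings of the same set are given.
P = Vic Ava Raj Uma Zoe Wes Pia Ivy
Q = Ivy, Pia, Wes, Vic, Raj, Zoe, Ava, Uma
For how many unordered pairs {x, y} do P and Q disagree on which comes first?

There are 21 disagreeing pairs.

Assign each item its position (1..8) in the first ordering, then rewrite the second ordering as that position sequence:
positions: Vic→1, Ava→2, Raj→3, Uma→4, Zoe→5, Wes→6, Pia→7, Ivy→8
second ordering as positions: [8, 7, 6, 1, 3, 5, 2, 4]
Discordant pairs = inversions in this position sequence.
8: 7, 6, 1, 3, 5, 2, 4 → 7
7: 6, 1, 3, 5, 2, 4 → 6
6: 1, 3, 5, 2, 4 → 5
1: 0
3: 2 → 1
5: 2, 4 → 2
2: 0
4: 0
Total: 7 + 6 + 5 + 0 + 1 + 2 + 0 + 0 = 21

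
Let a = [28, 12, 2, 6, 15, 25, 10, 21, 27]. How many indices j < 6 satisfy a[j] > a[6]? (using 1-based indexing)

1

The element at index 6 is 25.
Elements before it: 28, 12, 2, 6, 15
Those larger than 25: 28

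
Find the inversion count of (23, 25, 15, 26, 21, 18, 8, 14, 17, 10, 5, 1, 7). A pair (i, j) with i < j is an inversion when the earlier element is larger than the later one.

For each element, count later entries that are smaller:
23: 10
25: 10
15: 6
26: 9
21: 8
18: 7
8: 3
14: 4
17: 4
10: 3
5: 1
1: 0
7: 0
Sum: 10 + 10 + 6 + 9 + 8 + 7 + 3 + 4 + 4 + 3 + 1 + 0 + 0 = 65

65 inversions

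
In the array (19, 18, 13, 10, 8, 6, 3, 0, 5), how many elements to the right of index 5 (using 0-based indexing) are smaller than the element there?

3

The element at index 5 is 6.
Elements after it: 3, 0, 5
Those smaller than 6: 3, 0, 5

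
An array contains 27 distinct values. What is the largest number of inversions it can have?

351 inversions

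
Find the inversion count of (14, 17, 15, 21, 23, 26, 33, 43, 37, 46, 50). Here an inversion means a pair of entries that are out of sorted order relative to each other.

2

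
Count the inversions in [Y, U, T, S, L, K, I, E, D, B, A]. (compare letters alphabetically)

55 inversions

Element-by-element contributions:
Y: 10
U: 9
T: 8
S: 7
L: 6
K: 5
I: 4
E: 3
D: 2
B: 1
A: 0
Sum: 10 + 9 + 8 + 7 + 6 + 5 + 4 + 3 + 2 + 1 + 0 = 55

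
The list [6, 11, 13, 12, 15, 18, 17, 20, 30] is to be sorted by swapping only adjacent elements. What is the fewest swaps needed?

2

Each adjacent swap fixes exactly one inversion, so the minimum swap count equals the number of inversions.
Count inversions — for each element, later elements that are smaller:
6: none → 0
11: none → 0
13: 12 → 1
12: none → 0
15: none → 0
18: 17 → 1
17: none → 0
20: none → 0
30: none → 0
Total inversions: 0 + 0 + 1 + 0 + 0 + 1 + 0 + 0 + 0 = 2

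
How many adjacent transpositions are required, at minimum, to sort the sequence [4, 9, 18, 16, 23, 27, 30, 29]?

2

Each adjacent swap fixes exactly one inversion, so the minimum swap count equals the number of inversions.
Count inversions — for each element, later elements that are smaller:
4: none → 0
9: none → 0
18: 16 → 1
16: none → 0
23: none → 0
27: none → 0
30: 29 → 1
29: none → 0
Total inversions: 0 + 0 + 1 + 0 + 0 + 0 + 1 + 0 = 2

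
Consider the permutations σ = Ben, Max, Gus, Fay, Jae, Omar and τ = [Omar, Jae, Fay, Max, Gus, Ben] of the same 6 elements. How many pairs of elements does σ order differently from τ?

14

Assign each item its position (1..6) in the first ordering, then rewrite the second ordering as that position sequence:
positions: Ben→1, Max→2, Gus→3, Fay→4, Jae→5, Omar→6
second ordering as positions: [6, 5, 4, 2, 3, 1]
Discordant pairs = inversions in this position sequence.
6: 5, 4, 2, 3, 1 → 5
5: 4, 2, 3, 1 → 4
4: 2, 3, 1 → 3
2: 1 → 1
3: 1 → 1
1: 0
Total: 5 + 4 + 3 + 1 + 1 + 0 = 14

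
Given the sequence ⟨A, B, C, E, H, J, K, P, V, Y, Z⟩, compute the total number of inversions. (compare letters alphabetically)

Inversions: 0

Sweep left to right; for each value list the smaller values that follow it:
A → none → 0
B → none → 0
C → none → 0
E → none → 0
H → none → 0
J → none → 0
K → none → 0
P → none → 0
V → none → 0
Y → none → 0
Z → none → 0
Sum: 0 + 0 + 0 + 0 + 0 + 0 + 0 + 0 + 0 + 0 + 0 = 0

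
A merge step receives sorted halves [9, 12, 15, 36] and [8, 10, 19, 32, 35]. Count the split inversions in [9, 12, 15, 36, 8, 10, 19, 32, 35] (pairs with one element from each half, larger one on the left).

10 split inversions

Take each right-half value and tally the left-half values above it:
r = 8: 9, 12, 15, 36 → 4
r = 10: 12, 15, 36 → 3
r = 19: 36 → 1
r = 32: 36 → 1
r = 35: 36 → 1
Cross-inversions: 4 + 3 + 1 + 1 + 1 = 10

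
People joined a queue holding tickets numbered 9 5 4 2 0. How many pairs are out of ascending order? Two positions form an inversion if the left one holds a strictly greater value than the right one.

Count, for each position, how many later elements it exceeds:
9 → 5, 4, 2, 0 → 4
5 → 4, 2, 0 → 3
4 → 2, 0 → 2
2 → 0 → 1
0 → none → 0
Sum: 4 + 3 + 2 + 1 + 0 = 10

10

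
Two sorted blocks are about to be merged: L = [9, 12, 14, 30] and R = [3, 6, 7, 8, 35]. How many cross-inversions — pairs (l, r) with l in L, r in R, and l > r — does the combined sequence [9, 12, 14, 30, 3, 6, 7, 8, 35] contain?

16 cross-inversions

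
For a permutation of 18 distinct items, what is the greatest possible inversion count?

153 inversions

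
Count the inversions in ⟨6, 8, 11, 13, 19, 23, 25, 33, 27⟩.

Element-by-element contributions:
6 → none → 0
8 → none → 0
11 → none → 0
13 → none → 0
19 → none → 0
23 → none → 0
25 → none → 0
33 → 27 → 1
27 → none → 0
Sum: 0 + 0 + 0 + 0 + 0 + 0 + 0 + 1 + 0 = 1

1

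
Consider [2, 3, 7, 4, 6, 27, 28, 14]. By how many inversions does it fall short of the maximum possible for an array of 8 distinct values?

24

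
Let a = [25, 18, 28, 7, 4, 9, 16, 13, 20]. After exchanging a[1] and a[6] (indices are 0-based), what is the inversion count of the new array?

19

Positions 1 and 6 hold 18 and 16; after swapping, the array is [25, 16, 28, 7, 4, 9, 18, 13, 20].
Sweep left to right; for each value list the smaller values that follow it:
25 → 16, 7, 4, 9, 18, 13, 20 → 7
16 → 7, 4, 9, 13 → 4
28 → 7, 4, 9, 18, 13, 20 → 6
7 → 4 → 1
4 → none → 0
9 → none → 0
18 → 13 → 1
13 → none → 0
20 → none → 0
Sum: 7 + 4 + 6 + 1 + 0 + 0 + 1 + 0 + 0 = 19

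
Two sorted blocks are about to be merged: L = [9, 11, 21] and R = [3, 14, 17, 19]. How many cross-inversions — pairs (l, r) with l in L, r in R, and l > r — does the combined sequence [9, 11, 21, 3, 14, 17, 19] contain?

6

For each element r of the right run, count left-run elements greater than r:
r = 3: 9, 11, 21 → 3
r = 14: 21 → 1
r = 17: 21 → 1
r = 19: 21 → 1
Cross-inversions: 3 + 1 + 1 + 1 = 6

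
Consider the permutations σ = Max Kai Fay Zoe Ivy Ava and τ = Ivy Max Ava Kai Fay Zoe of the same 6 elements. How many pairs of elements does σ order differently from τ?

7

Assign each item its position (1..6) in the first ordering, then rewrite the second ordering as that position sequence:
positions: Max→1, Kai→2, Fay→3, Zoe→4, Ivy→5, Ava→6
second ordering as positions: [5, 1, 6, 2, 3, 4]
Discordant pairs = inversions in this position sequence.
5: 1, 2, 3, 4 → 4
1: 0
6: 2, 3, 4 → 3
2: 0
3: 0
4: 0
Total: 4 + 0 + 3 + 0 + 0 + 0 = 7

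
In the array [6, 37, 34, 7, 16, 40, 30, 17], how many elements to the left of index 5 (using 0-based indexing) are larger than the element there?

The element at index 5 is 40.
Elements before it: 6, 37, 34, 7, 16
None of them are larger than 40.

0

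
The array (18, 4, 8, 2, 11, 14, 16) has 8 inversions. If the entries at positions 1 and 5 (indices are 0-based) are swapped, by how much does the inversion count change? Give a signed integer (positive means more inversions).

Positions 1 and 5 hold 4 and 14; after swapping, the array is [18, 14, 8, 2, 11, 4, 16].
Count, for each position, how many later elements it exceeds:
18: 6
14: 4
8: 2
2: 0
11: 1
4: 0
16: 0
Sum: 6 + 4 + 2 + 0 + 1 + 0 + 0 = 13
Change: 13 − 8 = +5

+5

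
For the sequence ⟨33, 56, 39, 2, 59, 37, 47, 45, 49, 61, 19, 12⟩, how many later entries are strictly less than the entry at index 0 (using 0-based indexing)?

The element at index 0 is 33.
Elements after it: 56, 39, 2, 59, 37, 47, 45, 49, 61, 19, 12
Those smaller than 33: 2, 19, 12

3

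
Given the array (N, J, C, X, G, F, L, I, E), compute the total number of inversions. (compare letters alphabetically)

Element-by-element contributions:
N → J, C, G, F, L, I, E → 7
J → C, G, F, I, E → 5
C → none → 0
X → G, F, L, I, E → 5
G → F, E → 2
F → E → 1
L → I, E → 2
I → E → 1
E → none → 0
Sum: 7 + 5 + 0 + 5 + 2 + 1 + 2 + 1 + 0 = 23

23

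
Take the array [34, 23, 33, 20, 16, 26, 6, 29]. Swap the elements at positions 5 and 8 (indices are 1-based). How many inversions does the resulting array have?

Positions 5 and 8 hold 16 and 29; after swapping, the array is [34, 23, 33, 20, 29, 26, 6, 16].
For each element, count later entries that are smaller:
34 → 23, 33, 20, 29, 26, 6, 16 → 7
23 → 20, 6, 16 → 3
33 → 20, 29, 26, 6, 16 → 5
20 → 6, 16 → 2
29 → 26, 6, 16 → 3
26 → 6, 16 → 2
6 → none → 0
16 → none → 0
Sum: 7 + 3 + 5 + 2 + 3 + 2 + 0 + 0 = 22

22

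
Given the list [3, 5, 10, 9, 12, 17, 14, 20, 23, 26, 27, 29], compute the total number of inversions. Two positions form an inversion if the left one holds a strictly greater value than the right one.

2

Element-by-element contributions:
3: 0
5: 0
10: 1
9: 0
12: 0
17: 1
14: 0
20: 0
23: 0
26: 0
27: 0
29: 0
Sum: 0 + 0 + 1 + 0 + 0 + 1 + 0 + 0 + 0 + 0 + 0 + 0 = 2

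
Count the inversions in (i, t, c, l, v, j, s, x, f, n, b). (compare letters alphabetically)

29

Count, for each position, how many later elements it exceeds:
i: 3
t: 7
c: 1
l: 3
v: 5
j: 2
s: 3
x: 3
f: 1
n: 1
b: 0
Sum: 3 + 7 + 1 + 3 + 5 + 2 + 3 + 3 + 1 + 1 + 0 = 29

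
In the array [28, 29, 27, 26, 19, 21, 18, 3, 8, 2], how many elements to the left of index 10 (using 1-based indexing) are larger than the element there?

The element at index 10 is 2.
Elements before it: 28, 29, 27, 26, 19, 21, 18, 3, 8
Those larger than 2: 28, 29, 27, 26, 19, 21, 18, 3, 8

9 such elements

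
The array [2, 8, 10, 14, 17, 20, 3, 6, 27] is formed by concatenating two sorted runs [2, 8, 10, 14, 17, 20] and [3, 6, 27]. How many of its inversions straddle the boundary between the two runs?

Take each right-half value and tally the left-half values above it:
r = 3: 8, 10, 14, 17, 20 → 5
r = 6: 8, 10, 14, 17, 20 → 5
r = 27: none → 0
Cross-inversions: 5 + 5 + 0 = 10

There are 10 cross-inversions.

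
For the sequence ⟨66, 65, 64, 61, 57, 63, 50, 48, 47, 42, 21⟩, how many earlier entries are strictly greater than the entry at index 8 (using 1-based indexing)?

7 such elements

The element at index 8 is 48.
Elements before it: 66, 65, 64, 61, 57, 63, 50
Those larger than 48: 66, 65, 64, 61, 57, 63, 50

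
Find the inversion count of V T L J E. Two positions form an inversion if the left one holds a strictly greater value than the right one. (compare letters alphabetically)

Sweep left to right; for each value list the smaller values that follow it:
V → T, L, J, E → 4
T → L, J, E → 3
L → J, E → 2
J → E → 1
E → none → 0
Sum: 4 + 3 + 2 + 1 + 0 = 10

10 inversions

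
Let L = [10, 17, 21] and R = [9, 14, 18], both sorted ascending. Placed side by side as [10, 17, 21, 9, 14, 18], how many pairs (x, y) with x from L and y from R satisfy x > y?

6

Take each right-half value and tally the left-half values above it:
r = 9: 10, 17, 21 → 3
r = 14: 17, 21 → 2
r = 18: 21 → 1
Cross-inversions: 3 + 2 + 1 = 6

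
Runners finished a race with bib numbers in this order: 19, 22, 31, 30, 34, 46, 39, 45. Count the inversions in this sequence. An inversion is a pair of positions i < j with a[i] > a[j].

There are 3 inversions.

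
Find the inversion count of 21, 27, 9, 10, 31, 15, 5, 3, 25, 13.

27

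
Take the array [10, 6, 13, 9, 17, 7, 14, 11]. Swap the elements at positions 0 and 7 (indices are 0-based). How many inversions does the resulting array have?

Positions 0 and 7 hold 10 and 11; after swapping, the array is [11, 6, 13, 9, 17, 7, 14, 10].
Element-by-element contributions:
11 → 6, 9, 7, 10 → 4
6 → none → 0
13 → 9, 7, 10 → 3
9 → 7 → 1
17 → 7, 14, 10 → 3
7 → none → 0
14 → 10 → 1
10 → none → 0
Sum: 4 + 0 + 3 + 1 + 3 + 0 + 1 + 0 = 12

12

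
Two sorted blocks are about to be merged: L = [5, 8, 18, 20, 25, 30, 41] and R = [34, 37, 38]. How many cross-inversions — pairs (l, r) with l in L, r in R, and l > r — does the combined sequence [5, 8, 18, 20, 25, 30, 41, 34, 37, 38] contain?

For each element r of the right run, count left-run elements greater than r:
r = 34: 41 → 1
r = 37: 41 → 1
r = 38: 41 → 1
Cross-inversions: 1 + 1 + 1 = 3

3 cross-inversions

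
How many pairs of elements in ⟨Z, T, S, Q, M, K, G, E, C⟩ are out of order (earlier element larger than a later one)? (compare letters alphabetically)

Count, for each position, how many later elements it exceeds:
Z → T, S, Q, M, K, G, E, C → 8
T → S, Q, M, K, G, E, C → 7
S → Q, M, K, G, E, C → 6
Q → M, K, G, E, C → 5
M → K, G, E, C → 4
K → G, E, C → 3
G → E, C → 2
E → C → 1
C → none → 0
Sum: 8 + 7 + 6 + 5 + 4 + 3 + 2 + 1 + 0 = 36

36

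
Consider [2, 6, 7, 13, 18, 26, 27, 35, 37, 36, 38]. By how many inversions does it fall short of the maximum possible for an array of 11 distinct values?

54 inversions short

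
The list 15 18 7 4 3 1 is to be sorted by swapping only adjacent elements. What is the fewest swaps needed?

The minimum number of adjacent swaps to sort an array equals its inversion count, since every such swap removes exactly one inversion.
Count inversions — for each element, later elements that are smaller:
15: 7, 4, 3, 1 → 4
18: 7, 4, 3, 1 → 4
7: 4, 3, 1 → 3
4: 3, 1 → 2
3: 1 → 1
1: none → 0
Total inversions: 4 + 4 + 3 + 2 + 1 + 0 = 14

14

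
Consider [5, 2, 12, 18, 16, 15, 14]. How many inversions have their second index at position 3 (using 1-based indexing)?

0

The element at index 3 is 12.
Elements before it: 5, 2
None of them are larger than 12.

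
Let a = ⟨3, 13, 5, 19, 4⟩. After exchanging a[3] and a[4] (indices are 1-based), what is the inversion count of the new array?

5 inversions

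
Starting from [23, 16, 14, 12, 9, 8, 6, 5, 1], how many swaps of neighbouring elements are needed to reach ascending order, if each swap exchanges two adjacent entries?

The minimum number of adjacent swaps to sort an array equals its inversion count, since every such swap removes exactly one inversion.
Count inversions — for each element, later elements that are smaller:
23: 16, 14, 12, 9, 8, 6, 5, 1 → 8
16: 14, 12, 9, 8, 6, 5, 1 → 7
14: 12, 9, 8, 6, 5, 1 → 6
12: 9, 8, 6, 5, 1 → 5
9: 8, 6, 5, 1 → 4
8: 6, 5, 1 → 3
6: 5, 1 → 2
5: 1 → 1
1: none → 0
Total inversions: 8 + 7 + 6 + 5 + 4 + 3 + 2 + 1 + 0 = 36

36 swaps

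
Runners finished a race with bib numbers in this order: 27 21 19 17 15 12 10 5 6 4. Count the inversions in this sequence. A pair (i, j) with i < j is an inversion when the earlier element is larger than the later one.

Element-by-element contributions:
27: 9
21: 8
19: 7
17: 6
15: 5
12: 4
10: 3
5: 1
6: 1
4: 0
Sum: 9 + 8 + 7 + 6 + 5 + 4 + 3 + 1 + 1 + 0 = 44

44 inversions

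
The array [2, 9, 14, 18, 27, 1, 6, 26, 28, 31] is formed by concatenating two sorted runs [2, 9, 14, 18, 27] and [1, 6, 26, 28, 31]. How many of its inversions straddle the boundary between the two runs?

Split inversions: 10

Count, for every r in R, how many entries of L exceed r:
r = 1: 2, 9, 14, 18, 27 → 5
r = 6: 9, 14, 18, 27 → 4
r = 26: 27 → 1
r = 28: none → 0
r = 31: none → 0
Cross-inversions: 5 + 4 + 1 + 0 + 0 = 10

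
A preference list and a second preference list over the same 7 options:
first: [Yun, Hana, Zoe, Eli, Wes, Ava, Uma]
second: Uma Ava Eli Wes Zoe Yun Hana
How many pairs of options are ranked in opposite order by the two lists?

Assign each item its position (1..7) in the first ordering, then rewrite the second ordering as that position sequence:
positions: Yun→1, Hana→2, Zoe→3, Eli→4, Wes→5, Ava→6, Uma→7
second ordering as positions: [7, 6, 4, 5, 3, 1, 2]
Discordant pairs = inversions in this position sequence.
7: 6, 4, 5, 3, 1, 2 → 6
6: 4, 5, 3, 1, 2 → 5
4: 3, 1, 2 → 3
5: 3, 1, 2 → 3
3: 1, 2 → 2
1: 0
2: 0
Total: 6 + 5 + 3 + 3 + 2 + 0 + 0 = 19

19 pairs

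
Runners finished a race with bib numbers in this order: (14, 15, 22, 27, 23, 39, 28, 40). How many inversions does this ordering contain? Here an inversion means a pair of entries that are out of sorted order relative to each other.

2 out-of-order pairs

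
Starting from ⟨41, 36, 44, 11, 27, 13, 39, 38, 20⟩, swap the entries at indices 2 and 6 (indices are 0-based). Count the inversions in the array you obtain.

21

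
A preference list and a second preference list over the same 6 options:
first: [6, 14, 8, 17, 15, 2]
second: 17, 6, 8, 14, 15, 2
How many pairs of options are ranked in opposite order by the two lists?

4

Assign each item its position (1..6) in the first ordering, then rewrite the second ordering as that position sequence:
positions: 6→1, 14→2, 8→3, 17→4, 15→5, 2→6
second ordering as positions: [4, 1, 3, 2, 5, 6]
Discordant pairs = inversions in this position sequence.
4: 1, 3, 2 → 3
1: 0
3: 2 → 1
2: 0
5: 0
6: 0
Total: 3 + 0 + 1 + 0 + 0 + 0 = 4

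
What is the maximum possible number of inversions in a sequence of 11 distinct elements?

The maximum occurs when the array is in strictly decreasing order: every one of the C(11, 2) pairs is inverted.
C(11, 2) = 11·10/2 = 55

55 inversions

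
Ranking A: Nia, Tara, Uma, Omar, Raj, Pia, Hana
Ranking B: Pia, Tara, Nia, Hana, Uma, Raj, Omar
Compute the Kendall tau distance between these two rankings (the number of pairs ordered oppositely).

10 discordant pairs

Assign each item its position (1..7) in the first ordering, then rewrite the second ordering as that position sequence:
positions: Nia→1, Tara→2, Uma→3, Omar→4, Raj→5, Pia→6, Hana→7
second ordering as positions: [6, 2, 1, 7, 3, 5, 4]
Discordant pairs = inversions in this position sequence.
6: 2, 1, 3, 5, 4 → 5
2: 1 → 1
1: 0
7: 3, 5, 4 → 3
3: 0
5: 4 → 1
4: 0
Total: 5 + 1 + 0 + 3 + 0 + 1 + 0 = 10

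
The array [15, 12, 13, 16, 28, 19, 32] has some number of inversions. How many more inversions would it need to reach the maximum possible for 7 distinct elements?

18

Maximum inversions for 7 distinct elements is C(7, 2) = 7·6/2 = 21.
Current inversions — for each element, count later smaller elements:
15: 2
12: 0
13: 0
16: 0
28: 1
19: 0
32: 0
Current total: 2 + 0 + 0 + 0 + 1 + 0 + 0 = 3
Shortfall: 21 − 3 = 18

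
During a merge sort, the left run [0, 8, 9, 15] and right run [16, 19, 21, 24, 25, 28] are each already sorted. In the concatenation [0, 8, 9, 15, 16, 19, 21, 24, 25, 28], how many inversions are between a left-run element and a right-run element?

0

Take each right-half value and tally the left-half values above it:
r = 16: none → 0
r = 19: none → 0
r = 21: none → 0
r = 24: none → 0
r = 25: none → 0
r = 28: none → 0
Cross-inversions: 0 + 0 + 0 + 0 + 0 + 0 = 0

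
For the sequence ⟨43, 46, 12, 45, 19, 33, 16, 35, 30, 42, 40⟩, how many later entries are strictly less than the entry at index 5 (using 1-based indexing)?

1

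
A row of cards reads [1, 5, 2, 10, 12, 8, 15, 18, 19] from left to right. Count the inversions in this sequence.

There are 3 out-of-order pairs.

Sweep left to right; for each value list the smaller values that follow it:
1 → none → 0
5 → 2 → 1
2 → none → 0
10 → 8 → 1
12 → 8 → 1
8 → none → 0
15 → none → 0
18 → none → 0
19 → none → 0
Sum: 0 + 1 + 0 + 1 + 1 + 0 + 0 + 0 + 0 = 3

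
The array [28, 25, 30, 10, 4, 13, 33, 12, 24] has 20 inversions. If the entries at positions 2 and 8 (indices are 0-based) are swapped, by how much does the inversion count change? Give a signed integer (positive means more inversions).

Positions 2 and 8 hold 30 and 24; after swapping, the array is [28, 25, 24, 10, 4, 13, 33, 12, 30].
Sweep left to right; for each value list the smaller values that follow it:
28 → 25, 24, 10, 4, 13, 12 → 6
25 → 24, 10, 4, 13, 12 → 5
24 → 10, 4, 13, 12 → 4
10 → 4 → 1
4 → none → 0
13 → 12 → 1
33 → 12, 30 → 2
12 → none → 0
30 → none → 0
Sum: 6 + 5 + 4 + 1 + 0 + 1 + 2 + 0 + 0 = 19
Change: 19 − 20 = -1

-1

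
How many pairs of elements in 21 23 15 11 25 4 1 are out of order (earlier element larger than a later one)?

16

For each element, count later entries that are smaller:
21: 4
23: 4
15: 3
11: 2
25: 2
4: 1
1: 0
Sum: 4 + 4 + 3 + 2 + 2 + 1 + 0 = 16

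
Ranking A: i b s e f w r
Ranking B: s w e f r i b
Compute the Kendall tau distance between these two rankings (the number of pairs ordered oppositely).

Assign each item its position (1..7) in the first ordering, then rewrite the second ordering as that position sequence:
positions: i→1, b→2, s→3, e→4, f→5, w→6, r→7
second ordering as positions: [3, 6, 4, 5, 7, 1, 2]
Discordant pairs = inversions in this position sequence.
3: 1, 2 → 2
6: 4, 5, 1, 2 → 4
4: 1, 2 → 2
5: 1, 2 → 2
7: 1, 2 → 2
1: 0
2: 0
Total: 2 + 4 + 2 + 2 + 2 + 0 + 0 = 12

12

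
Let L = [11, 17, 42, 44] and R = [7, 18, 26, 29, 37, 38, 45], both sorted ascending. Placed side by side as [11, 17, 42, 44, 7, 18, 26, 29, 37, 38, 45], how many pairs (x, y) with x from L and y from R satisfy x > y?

Count, for every r in R, how many entries of L exceed r:
r = 7: 11, 17, 42, 44 → 4
r = 18: 42, 44 → 2
r = 26: 42, 44 → 2
r = 29: 42, 44 → 2
r = 37: 42, 44 → 2
r = 38: 42, 44 → 2
r = 45: none → 0
Cross-inversions: 4 + 2 + 2 + 2 + 2 + 2 + 0 = 14

14 cross-inversions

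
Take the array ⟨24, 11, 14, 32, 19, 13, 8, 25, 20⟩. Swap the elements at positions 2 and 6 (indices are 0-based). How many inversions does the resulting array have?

Positions 2 and 6 hold 14 and 8; after swapping, the array is [24, 11, 8, 32, 19, 13, 14, 25, 20].
Element-by-element contributions:
24 → 11, 8, 19, 13, 14, 20 → 6
11 → 8 → 1
8 → none → 0
32 → 19, 13, 14, 25, 20 → 5
19 → 13, 14 → 2
13 → none → 0
14 → none → 0
25 → 20 → 1
20 → none → 0
Sum: 6 + 1 + 0 + 5 + 2 + 0 + 0 + 1 + 0 = 15

15 inversions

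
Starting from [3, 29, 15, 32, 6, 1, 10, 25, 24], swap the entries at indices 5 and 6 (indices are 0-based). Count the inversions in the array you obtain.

There are 18 inversions.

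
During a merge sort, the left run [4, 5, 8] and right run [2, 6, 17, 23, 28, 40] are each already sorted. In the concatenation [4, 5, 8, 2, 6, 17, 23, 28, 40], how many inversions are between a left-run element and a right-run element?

Take each right-half value and tally the left-half values above it:
r = 2: 4, 5, 8 → 3
r = 6: 8 → 1
r = 17: none → 0
r = 23: none → 0
r = 28: none → 0
r = 40: none → 0
Cross-inversions: 3 + 1 + 0 + 0 + 0 + 0 = 4

Cross-inversions: 4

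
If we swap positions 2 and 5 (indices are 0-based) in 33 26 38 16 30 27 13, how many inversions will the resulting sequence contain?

Inversions: 12

Positions 2 and 5 hold 38 and 27; after swapping, the array is [33, 26, 27, 16, 30, 38, 13].
For each element, count later entries that are smaller:
33: 5
26: 2
27: 2
16: 1
30: 1
38: 1
13: 0
Sum: 5 + 2 + 2 + 1 + 1 + 1 + 0 = 12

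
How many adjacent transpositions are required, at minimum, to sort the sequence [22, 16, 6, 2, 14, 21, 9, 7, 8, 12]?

27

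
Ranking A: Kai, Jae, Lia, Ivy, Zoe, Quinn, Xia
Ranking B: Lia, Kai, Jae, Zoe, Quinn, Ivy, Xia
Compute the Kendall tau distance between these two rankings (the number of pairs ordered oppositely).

Assign each item its position (1..7) in the first ordering, then rewrite the second ordering as that position sequence:
positions: Kai→1, Jae→2, Lia→3, Ivy→4, Zoe→5, Quinn→6, Xia→7
second ordering as positions: [3, 1, 2, 5, 6, 4, 7]
Discordant pairs = inversions in this position sequence.
3: 1, 2 → 2
1: 0
2: 0
5: 4 → 1
6: 4 → 1
4: 0
7: 0
Total: 2 + 0 + 0 + 1 + 1 + 0 + 0 = 4

4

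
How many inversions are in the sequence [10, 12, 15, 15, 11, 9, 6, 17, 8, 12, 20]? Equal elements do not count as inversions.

There are 24 out-of-order pairs.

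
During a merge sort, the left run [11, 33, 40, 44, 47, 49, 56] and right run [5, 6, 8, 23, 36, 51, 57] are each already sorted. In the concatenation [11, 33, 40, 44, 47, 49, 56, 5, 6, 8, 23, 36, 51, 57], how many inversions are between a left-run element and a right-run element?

Take each right-half value and tally the left-half values above it:
r = 5: 11, 33, 40, 44, 47, 49, 56 → 7
r = 6: 11, 33, 40, 44, 47, 49, 56 → 7
r = 8: 11, 33, 40, 44, 47, 49, 56 → 7
r = 23: 33, 40, 44, 47, 49, 56 → 6
r = 36: 40, 44, 47, 49, 56 → 5
r = 51: 56 → 1
r = 57: none → 0
Cross-inversions: 7 + 7 + 7 + 6 + 5 + 1 + 0 = 33

Cross-inversions: 33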